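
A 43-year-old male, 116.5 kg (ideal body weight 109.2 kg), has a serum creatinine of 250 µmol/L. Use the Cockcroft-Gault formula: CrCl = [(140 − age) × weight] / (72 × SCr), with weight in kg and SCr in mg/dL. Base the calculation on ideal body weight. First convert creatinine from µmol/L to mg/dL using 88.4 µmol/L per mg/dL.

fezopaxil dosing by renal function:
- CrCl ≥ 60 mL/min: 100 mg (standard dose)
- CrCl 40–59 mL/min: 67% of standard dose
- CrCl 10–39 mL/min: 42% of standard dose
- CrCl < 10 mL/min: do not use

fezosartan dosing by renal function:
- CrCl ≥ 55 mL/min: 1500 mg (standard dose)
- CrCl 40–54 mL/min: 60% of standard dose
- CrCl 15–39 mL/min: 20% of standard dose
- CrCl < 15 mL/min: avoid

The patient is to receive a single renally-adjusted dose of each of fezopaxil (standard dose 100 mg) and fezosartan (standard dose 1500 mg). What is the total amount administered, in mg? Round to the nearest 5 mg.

SCr = 250 / 88.4 = 2.828 mg/dL
CrCl = (140 − 43) × 109.2 / (72 × 2.828) = 10592.4 / 203.62 ≈ 52.0 mL/min
CrCl ≈ 52 mL/min.
fezopaxil: 40–59 mL/min → 67% of 100 mg = 67 mg.
fezosartan: 40–54 mL/min → 60% of 1500 mg = 900 mg.
Total = 67 + 900 = 967 mg.

965 mg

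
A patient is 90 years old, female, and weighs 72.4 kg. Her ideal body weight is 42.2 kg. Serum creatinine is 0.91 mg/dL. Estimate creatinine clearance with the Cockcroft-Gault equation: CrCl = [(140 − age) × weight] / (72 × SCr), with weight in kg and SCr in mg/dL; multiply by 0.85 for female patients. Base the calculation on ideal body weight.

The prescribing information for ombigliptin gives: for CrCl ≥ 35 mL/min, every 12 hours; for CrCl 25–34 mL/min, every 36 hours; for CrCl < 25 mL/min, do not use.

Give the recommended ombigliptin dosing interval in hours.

CrCl = (140 − 90) × 42.2 / (72 × 0.91) × 0.85 = 2110.0 / 65.52 × 0.85 ≈ 27.4 mL/min
CrCl ≈ 27 mL/min → bracket 25–34 mL/min → every 36 hours.

every 36 hours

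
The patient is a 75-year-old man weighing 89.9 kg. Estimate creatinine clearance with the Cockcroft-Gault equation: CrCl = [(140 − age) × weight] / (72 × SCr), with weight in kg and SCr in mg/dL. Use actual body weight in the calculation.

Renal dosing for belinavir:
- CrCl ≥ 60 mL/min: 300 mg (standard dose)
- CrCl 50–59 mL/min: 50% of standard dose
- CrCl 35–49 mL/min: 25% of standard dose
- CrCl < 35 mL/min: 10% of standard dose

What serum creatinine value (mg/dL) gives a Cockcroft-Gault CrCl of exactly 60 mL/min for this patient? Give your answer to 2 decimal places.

Standard dose requires CrCl ≥ 60 mL/min.
Set (140 − 75) × 89.9 / (72 × SCr) = 60
SCr = (140 − 75) × 89.9 / (72 × 60) = 1.353 mg/dL

1.35 mg/dL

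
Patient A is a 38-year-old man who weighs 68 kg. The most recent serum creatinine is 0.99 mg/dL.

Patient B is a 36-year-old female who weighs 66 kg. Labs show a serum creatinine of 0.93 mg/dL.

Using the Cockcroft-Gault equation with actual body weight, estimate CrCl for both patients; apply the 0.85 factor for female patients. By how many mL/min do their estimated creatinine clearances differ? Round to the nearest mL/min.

Patient A: CrCl = (140 − 38) × 68 / (72 × 0.99) = 6936.0 / 71.28 ≈ 97.3 mL/min
Patient B: CrCl = (140 − 36) × 66 / (72 × 0.93) × 0.85 = 6864.0 / 66.96 × 0.85 ≈ 87.1 mL/min
|97.3 − 87.1| = 10.2 mL/min

10 mL/min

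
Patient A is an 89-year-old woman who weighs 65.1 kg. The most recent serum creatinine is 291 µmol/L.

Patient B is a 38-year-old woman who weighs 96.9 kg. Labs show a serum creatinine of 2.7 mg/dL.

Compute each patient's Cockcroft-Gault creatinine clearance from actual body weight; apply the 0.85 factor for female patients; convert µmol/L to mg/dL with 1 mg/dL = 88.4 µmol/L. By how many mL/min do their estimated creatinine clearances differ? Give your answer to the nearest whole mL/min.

31 mL/min

Patient A: SCr = 291 / 88.4 = 3.292 mg/dL
Patient A: CrCl = (140 − 89) × 65.1 / (72 × 3.292) × 0.85 = 3320.1 / 237.02 × 0.85 ≈ 11.9 mL/min
Patient B: CrCl = (140 − 38) × 96.9 / (72 × 2.7) × 0.85 = 9883.8 / 194.40 × 0.85 ≈ 43.2 mL/min
|11.9 − 43.2| = 31.3 mL/min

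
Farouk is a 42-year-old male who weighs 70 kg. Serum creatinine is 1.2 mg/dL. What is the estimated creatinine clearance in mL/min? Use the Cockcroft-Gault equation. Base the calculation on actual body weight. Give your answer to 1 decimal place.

CrCl = (140 − 42) × 70 / (72 × 1.2) = 6860.0 / 86.40 ≈ 79.4 mL/min

79.4 mL/min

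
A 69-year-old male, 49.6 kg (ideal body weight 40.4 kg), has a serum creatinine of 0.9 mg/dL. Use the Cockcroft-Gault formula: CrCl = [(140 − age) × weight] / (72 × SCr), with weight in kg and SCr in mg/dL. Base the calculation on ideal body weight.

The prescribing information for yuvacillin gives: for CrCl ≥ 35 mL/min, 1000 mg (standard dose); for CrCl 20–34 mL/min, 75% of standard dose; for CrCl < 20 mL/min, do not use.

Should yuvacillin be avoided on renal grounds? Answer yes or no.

no

CrCl = (140 − 69) × 40.4 / (72 × 0.9) = 2868.4 / 64.80 ≈ 44.3 mL/min
CrCl ≈ 44 mL/min, which is ≥ 20 mL/min.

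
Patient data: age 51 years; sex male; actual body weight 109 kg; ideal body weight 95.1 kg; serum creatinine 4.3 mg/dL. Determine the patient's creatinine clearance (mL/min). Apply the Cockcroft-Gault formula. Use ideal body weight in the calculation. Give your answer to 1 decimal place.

CrCl = (140 − 51) × 95.1 / (72 × 4.3) = 8463.9 / 309.60 ≈ 27.3 mL/min

27.3 mL/min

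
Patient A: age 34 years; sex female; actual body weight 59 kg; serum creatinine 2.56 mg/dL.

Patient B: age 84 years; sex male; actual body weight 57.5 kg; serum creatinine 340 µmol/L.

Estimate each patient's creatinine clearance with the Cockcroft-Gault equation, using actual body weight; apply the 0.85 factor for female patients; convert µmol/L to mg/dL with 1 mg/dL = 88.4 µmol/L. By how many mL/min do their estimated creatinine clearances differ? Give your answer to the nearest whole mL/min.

17 mL/min

Patient A: CrCl = (140 − 34) × 59 / (72 × 2.56) × 0.85 = 6254.0 / 184.32 × 0.85 ≈ 28.8 mL/min
Patient B: SCr = 340 / 88.4 = 3.846 mg/dL
Patient B: CrCl = (140 − 84) × 57.5 / (72 × 3.846) = 3220.0 / 276.91 ≈ 11.6 mL/min
|28.8 − 11.6| = 17.2 mL/min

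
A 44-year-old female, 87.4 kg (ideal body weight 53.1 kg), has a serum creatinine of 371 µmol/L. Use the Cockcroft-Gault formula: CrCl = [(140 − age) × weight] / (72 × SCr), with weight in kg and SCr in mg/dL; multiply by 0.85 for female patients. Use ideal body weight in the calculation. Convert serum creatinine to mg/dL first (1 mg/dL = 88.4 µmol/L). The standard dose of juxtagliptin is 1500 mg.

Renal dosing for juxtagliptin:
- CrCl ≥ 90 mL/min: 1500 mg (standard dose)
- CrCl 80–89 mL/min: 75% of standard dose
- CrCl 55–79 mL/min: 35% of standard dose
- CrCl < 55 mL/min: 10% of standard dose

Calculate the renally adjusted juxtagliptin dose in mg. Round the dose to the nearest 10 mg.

150 mg

SCr = 371 / 88.4 = 4.197 mg/dL
CrCl = (140 − 44) × 53.1 / (72 × 4.197) × 0.85 = 5097.6 / 302.18 × 0.85 ≈ 14.3 mL/min
CrCl ≈ 14 mL/min → bracket < 55 mL/min.
10% of 1500 mg = 150 mg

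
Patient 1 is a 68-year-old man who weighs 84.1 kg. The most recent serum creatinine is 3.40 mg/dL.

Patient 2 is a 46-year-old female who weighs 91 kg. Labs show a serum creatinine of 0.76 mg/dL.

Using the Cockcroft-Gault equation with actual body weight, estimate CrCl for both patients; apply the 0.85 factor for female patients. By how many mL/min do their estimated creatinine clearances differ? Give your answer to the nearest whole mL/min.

Patient 1: CrCl = (140 − 68) × 84.1 / (72 × 3.4) = 6055.2 / 244.80 ≈ 24.7 mL/min
Patient 2: CrCl = (140 − 46) × 91 / (72 × 0.76) × 0.85 = 8554.0 / 54.72 × 0.85 ≈ 132.9 mL/min
|24.7 − 132.9| = 108.2 mL/min

108 mL/min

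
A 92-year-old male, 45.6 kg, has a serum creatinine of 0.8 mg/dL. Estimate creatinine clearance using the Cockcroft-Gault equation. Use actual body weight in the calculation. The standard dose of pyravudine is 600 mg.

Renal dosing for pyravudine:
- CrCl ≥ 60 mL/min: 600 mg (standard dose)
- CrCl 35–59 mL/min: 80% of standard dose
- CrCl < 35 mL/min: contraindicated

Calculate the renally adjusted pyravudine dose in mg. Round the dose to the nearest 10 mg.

CrCl = (140 − 92) × 45.6 / (72 × 0.8) = 2188.8 / 57.60 ≈ 38.0 mL/min
CrCl ≈ 38 mL/min → bracket 35–59 mL/min.
80% of 600 mg = 480 mg

480 mg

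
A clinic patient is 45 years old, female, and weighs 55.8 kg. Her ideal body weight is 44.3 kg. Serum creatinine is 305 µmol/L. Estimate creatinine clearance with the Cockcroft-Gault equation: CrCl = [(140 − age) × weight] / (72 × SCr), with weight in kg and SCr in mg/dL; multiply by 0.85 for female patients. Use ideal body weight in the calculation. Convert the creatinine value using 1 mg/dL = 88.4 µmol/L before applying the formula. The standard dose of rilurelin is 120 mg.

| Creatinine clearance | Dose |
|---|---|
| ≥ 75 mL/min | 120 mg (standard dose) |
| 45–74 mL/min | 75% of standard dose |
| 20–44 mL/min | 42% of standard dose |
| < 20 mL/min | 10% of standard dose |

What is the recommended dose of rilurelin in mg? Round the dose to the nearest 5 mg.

SCr = 305 / 88.4 = 3.45 mg/dL
CrCl = (140 − 45) × 44.3 / (72 × 3.45) × 0.85 = 4208.5 / 248.40 × 0.85 ≈ 14.4 mL/min
CrCl ≈ 14 mL/min → bracket < 20 mL/min.
10% of 120 mg = 12 mg → 10 mg

10 mg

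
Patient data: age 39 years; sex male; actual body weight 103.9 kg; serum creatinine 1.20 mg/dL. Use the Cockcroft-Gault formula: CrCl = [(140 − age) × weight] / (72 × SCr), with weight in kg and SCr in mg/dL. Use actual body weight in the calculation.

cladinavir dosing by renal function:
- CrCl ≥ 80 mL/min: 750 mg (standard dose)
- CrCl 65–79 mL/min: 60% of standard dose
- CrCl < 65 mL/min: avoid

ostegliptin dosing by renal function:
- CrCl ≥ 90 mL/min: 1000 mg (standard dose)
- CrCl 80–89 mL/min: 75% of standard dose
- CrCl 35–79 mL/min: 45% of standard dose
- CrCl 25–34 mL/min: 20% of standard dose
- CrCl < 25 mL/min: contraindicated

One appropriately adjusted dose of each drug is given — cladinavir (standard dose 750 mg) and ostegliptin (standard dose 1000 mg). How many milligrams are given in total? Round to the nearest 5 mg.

1750 mg

CrCl = (140 − 39) × 103.9 / (72 × 1.2) = 10493.9 / 86.40 ≈ 121.5 mL/min
CrCl ≈ 121 mL/min.
cladinavir: ≥ 80 mL/min → 100% of 750 mg = 750 mg.
ostegliptin: ≥ 90 mL/min → 100% of 1000 mg = 1000 mg.
Total = 750 + 1000 = 1750 mg.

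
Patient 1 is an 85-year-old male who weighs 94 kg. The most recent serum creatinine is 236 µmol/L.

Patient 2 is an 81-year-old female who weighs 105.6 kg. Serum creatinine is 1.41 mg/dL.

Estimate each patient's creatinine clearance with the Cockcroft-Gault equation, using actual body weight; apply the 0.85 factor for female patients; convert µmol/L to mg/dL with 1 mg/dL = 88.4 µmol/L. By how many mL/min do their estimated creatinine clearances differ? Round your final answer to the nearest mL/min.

Patient 1: SCr = 236 / 88.4 = 2.67 mg/dL
Patient 1: CrCl = (140 − 85) × 94 / (72 × 2.67) = 5170.0 / 192.24 ≈ 26.9 mL/min
Patient 2: CrCl = (140 − 81) × 105.6 / (72 × 1.41) × 0.85 = 6230.4 / 101.52 × 0.85 ≈ 52.2 mL/min
|26.9 − 52.2| = 25.3 mL/min

25 mL/min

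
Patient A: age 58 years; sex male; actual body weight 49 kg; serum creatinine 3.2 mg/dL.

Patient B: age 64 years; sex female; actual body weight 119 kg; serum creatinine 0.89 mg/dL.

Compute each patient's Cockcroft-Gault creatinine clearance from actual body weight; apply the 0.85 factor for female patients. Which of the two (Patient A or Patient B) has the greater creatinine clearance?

Patient B

Patient A: CrCl = (140 − 58) × 49 / (72 × 3.2) = 4018.0 / 230.40 ≈ 17.4 mL/min
Patient B: CrCl = (140 − 64) × 119 / (72 × 0.89) × 0.85 = 9044.0 / 64.08 × 0.85 ≈ 120.0 mL/min
17.4 vs 120.0 mL/min → Patient B is higher.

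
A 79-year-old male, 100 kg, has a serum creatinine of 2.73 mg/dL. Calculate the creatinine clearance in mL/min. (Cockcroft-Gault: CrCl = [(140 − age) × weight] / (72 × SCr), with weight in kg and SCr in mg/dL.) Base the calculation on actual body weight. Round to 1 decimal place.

31.0 mL/min

CrCl = (140 − 79) × 100 / (72 × 2.73) = 6100.0 / 196.56 ≈ 31.0 mL/min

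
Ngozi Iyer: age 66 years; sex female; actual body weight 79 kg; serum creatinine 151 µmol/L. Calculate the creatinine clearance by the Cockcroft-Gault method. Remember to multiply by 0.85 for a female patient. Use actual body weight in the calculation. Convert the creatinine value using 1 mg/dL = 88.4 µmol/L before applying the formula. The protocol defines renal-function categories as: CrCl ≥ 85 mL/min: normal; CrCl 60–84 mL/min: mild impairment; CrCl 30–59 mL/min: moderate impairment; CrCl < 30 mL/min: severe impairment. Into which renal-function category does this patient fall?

moderate impairment

SCr = 151 / 88.4 = 1.708 mg/dL
CrCl = (140 − 66) × 79 / (72 × 1.708) × 0.85 = 5846.0 / 122.98 × 0.85 ≈ 40.4 mL/min
40 mL/min falls in the 'moderate impairment' range.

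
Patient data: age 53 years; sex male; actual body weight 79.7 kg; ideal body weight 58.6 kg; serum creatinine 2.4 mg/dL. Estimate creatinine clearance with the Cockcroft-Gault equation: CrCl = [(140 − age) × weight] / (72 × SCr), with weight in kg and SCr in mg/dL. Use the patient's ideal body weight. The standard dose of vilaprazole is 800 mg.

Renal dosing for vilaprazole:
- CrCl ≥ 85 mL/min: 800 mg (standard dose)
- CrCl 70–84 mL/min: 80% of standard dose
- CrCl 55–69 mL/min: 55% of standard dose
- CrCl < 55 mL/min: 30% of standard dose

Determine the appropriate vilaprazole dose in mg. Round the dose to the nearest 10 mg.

240 mg

CrCl = (140 − 53) × 58.6 / (72 × 2.4) = 5098.2 / 172.80 ≈ 29.5 mL/min
CrCl ≈ 30 mL/min → bracket < 55 mL/min.
30% of 800 mg = 240 mg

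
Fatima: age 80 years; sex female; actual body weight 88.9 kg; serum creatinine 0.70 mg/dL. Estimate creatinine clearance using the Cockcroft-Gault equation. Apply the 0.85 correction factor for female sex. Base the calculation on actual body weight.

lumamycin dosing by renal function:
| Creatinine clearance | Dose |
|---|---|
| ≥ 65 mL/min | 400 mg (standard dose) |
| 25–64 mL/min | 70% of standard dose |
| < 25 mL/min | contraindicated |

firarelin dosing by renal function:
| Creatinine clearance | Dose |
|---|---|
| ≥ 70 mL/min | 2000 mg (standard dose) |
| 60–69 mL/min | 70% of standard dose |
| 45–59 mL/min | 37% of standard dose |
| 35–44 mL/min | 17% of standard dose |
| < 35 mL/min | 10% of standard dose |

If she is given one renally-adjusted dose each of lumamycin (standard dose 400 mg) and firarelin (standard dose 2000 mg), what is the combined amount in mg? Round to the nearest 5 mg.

CrCl = (140 − 80) × 88.9 / (72 × 0.7) × 0.85 = 5334.0 / 50.40 × 0.85 ≈ 90.0 mL/min
CrCl ≈ 90 mL/min.
lumamycin: ≥ 65 mL/min → 100% of 400 mg = 400 mg.
firarelin: ≥ 70 mL/min → 100% of 2000 mg = 2000 mg.
Total = 400 + 2000 = 2400 mg.

2400 mg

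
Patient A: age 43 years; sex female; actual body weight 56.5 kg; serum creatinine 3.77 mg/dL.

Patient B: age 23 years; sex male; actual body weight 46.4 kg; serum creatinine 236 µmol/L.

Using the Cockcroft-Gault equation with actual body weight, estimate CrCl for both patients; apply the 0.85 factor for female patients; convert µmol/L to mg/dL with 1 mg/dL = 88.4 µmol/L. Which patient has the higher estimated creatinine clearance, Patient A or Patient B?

Patient A: CrCl = (140 − 43) × 56.5 / (72 × 3.77) × 0.85 = 5480.5 / 271.44 × 0.85 ≈ 17.2 mL/min
Patient B: SCr = 236 / 88.4 = 2.67 mg/dL
Patient B: CrCl = (140 − 23) × 46.4 / (72 × 2.67) = 5428.8 / 192.24 ≈ 28.2 mL/min
17.2 vs 28.2 mL/min → Patient B is higher.

Patient B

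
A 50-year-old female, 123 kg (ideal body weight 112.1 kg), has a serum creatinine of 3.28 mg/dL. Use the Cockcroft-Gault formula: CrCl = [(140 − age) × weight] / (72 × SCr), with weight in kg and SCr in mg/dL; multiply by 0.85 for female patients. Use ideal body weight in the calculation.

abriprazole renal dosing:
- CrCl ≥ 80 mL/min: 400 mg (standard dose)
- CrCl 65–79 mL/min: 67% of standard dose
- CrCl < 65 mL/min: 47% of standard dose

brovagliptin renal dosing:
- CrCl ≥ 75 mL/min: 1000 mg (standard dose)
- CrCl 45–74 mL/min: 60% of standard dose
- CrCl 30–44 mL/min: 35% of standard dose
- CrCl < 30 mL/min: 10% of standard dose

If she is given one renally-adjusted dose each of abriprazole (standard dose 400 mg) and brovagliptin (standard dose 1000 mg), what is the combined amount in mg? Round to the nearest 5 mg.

540 mg

CrCl = (140 − 50) × 112.1 / (72 × 3.28) × 0.85 = 10089.0 / 236.16 × 0.85 ≈ 36.3 mL/min
CrCl ≈ 36 mL/min.
abriprazole: < 65 mL/min → 47% of 400 mg = 188 mg.
brovagliptin: 30–44 mL/min → 35% of 1000 mg = 350 mg.
Total = 188 + 350 = 538 mg.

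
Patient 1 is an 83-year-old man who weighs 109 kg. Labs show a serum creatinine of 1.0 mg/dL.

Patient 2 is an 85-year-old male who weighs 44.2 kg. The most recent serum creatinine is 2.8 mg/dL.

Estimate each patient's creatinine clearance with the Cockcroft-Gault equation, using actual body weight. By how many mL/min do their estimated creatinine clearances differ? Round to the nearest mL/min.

74 mL/min

Patient 1: CrCl = (140 − 83) × 109 / (72 × 1) = 6213.0 / 72.00 ≈ 86.3 mL/min
Patient 2: CrCl = (140 − 85) × 44.2 / (72 × 2.8) = 2431.0 / 201.60 ≈ 12.1 mL/min
|86.3 − 12.1| = 74.2 mL/min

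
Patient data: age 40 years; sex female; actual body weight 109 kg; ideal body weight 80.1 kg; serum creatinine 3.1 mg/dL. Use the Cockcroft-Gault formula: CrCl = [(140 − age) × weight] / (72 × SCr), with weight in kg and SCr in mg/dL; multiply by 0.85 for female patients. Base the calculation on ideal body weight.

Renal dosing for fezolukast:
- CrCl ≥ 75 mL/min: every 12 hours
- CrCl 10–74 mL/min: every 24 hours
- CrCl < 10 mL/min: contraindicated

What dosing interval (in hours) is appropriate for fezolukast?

CrCl = (140 − 40) × 80.1 / (72 × 3.1) × 0.85 = 8010.0 / 223.20 × 0.85 ≈ 30.5 mL/min
CrCl ≈ 31 mL/min → bracket 10–74 mL/min → every 24 hours.

every 24 hours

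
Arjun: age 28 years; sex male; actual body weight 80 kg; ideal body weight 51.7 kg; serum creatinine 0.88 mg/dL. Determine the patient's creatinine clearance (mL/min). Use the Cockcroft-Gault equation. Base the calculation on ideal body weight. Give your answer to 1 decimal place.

91.4 mL/min

CrCl = (140 − 28) × 51.7 / (72 × 0.88) = 5790.4 / 63.36 ≈ 91.4 mL/min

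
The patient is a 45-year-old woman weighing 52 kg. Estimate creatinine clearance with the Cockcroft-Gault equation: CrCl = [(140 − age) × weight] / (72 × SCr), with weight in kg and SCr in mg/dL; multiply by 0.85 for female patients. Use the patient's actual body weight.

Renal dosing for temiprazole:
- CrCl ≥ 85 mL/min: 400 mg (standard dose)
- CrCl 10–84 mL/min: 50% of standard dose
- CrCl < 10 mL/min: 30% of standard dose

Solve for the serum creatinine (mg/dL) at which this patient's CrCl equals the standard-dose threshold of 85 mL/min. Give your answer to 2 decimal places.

0.69 mg/dL

Standard dose requires CrCl ≥ 85 mL/min.
Set (140 − 45) × 52 × 0.85 / (72 × SCr) = 85
SCr = (140 − 45) × 52 × 0.85 / (72 × 85) = 0.686 mg/dL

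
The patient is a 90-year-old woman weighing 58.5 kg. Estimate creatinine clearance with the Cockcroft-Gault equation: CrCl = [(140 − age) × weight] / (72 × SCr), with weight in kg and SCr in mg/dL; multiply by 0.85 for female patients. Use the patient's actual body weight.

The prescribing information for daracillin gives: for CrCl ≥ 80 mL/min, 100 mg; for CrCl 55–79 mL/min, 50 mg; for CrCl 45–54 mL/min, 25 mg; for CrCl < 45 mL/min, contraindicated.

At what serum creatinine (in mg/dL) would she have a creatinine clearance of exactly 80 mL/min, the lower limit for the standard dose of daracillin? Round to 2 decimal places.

Standard dose requires CrCl ≥ 80 mL/min.
Set (140 − 90) × 58.5 × 0.85 / (72 × SCr) = 80
SCr = (140 − 90) × 58.5 × 0.85 / (72 × 80) = 0.432 mg/dL

0.43 mg/dL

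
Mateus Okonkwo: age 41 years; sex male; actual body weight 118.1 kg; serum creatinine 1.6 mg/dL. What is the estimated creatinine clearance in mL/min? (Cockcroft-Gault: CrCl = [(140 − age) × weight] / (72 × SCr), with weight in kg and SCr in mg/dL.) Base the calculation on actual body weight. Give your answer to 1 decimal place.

CrCl = (140 − 41) × 118.1 / (72 × 1.6) = 11691.9 / 115.20 ≈ 101.5 mL/min

101.5 mL/min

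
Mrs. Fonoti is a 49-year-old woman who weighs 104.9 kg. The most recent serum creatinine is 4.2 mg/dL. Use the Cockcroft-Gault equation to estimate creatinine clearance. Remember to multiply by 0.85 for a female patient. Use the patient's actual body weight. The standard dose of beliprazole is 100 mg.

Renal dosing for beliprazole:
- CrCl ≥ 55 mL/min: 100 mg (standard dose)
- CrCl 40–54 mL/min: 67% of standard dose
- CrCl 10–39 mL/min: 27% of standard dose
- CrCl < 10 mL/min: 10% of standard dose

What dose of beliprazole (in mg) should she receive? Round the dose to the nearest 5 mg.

CrCl = (140 − 49) × 104.9 / (72 × 4.2) × 0.85 = 9545.9 / 302.40 × 0.85 ≈ 26.8 mL/min
CrCl ≈ 27 mL/min → bracket 10–39 mL/min.
27% of 100 mg = 27 mg → 25 mg

25 mg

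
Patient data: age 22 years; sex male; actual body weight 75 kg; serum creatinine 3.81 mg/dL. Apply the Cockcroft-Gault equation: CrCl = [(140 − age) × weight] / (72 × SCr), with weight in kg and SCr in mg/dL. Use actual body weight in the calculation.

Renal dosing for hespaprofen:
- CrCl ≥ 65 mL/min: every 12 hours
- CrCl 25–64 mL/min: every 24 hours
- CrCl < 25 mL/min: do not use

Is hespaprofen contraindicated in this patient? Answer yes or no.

no

CrCl = (140 − 22) × 75 / (72 × 3.81) = 8850.0 / 274.32 ≈ 32.3 mL/min
CrCl ≈ 32 mL/min, which is ≥ 25 mL/min.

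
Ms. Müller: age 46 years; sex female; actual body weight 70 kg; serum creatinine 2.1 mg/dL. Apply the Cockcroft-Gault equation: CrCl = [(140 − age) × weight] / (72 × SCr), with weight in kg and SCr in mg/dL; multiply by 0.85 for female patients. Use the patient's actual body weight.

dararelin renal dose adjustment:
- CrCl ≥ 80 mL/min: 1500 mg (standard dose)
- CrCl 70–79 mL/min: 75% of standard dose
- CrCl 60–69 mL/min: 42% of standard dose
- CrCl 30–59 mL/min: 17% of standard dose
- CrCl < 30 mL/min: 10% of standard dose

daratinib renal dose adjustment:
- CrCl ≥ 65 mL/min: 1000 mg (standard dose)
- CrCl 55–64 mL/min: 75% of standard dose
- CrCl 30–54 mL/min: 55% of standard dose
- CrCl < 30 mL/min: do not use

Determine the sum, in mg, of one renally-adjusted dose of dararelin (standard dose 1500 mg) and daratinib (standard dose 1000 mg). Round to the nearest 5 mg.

CrCl = (140 − 46) × 70 / (72 × 2.1) × 0.85 = 6580.0 / 151.20 × 0.85 ≈ 37.0 mL/min
CrCl ≈ 37 mL/min.
dararelin: 30–59 mL/min → 17% of 1500 mg = 255 mg.
daratinib: 30–54 mL/min → 55% of 1000 mg = 550 mg.
Total = 255 + 550 = 805 mg.

805 mg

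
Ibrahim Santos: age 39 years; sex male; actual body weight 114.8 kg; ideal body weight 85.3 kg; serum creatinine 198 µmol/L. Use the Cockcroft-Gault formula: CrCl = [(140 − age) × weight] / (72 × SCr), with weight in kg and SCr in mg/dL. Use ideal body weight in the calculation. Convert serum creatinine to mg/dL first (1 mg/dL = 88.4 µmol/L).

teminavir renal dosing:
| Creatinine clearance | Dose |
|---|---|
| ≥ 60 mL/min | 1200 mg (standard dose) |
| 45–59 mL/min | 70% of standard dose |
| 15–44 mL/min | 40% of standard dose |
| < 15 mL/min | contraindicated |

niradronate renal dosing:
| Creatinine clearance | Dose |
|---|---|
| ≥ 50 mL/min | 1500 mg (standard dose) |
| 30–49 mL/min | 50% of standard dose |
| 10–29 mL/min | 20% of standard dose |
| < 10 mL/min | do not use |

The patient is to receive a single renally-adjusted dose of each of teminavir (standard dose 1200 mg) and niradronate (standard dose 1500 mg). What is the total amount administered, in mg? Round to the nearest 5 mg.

2340 mg

SCr = 198 / 88.4 = 2.24 mg/dL
CrCl = (140 − 39) × 85.3 / (72 × 2.24) = 8615.3 / 161.28 ≈ 53.4 mL/min
CrCl ≈ 53 mL/min.
teminavir: 45–59 mL/min → 70% of 1200 mg = 840 mg.
niradronate: ≥ 50 mL/min → 100% of 1500 mg = 1500 mg.
Total = 840 + 1500 = 2340 mg.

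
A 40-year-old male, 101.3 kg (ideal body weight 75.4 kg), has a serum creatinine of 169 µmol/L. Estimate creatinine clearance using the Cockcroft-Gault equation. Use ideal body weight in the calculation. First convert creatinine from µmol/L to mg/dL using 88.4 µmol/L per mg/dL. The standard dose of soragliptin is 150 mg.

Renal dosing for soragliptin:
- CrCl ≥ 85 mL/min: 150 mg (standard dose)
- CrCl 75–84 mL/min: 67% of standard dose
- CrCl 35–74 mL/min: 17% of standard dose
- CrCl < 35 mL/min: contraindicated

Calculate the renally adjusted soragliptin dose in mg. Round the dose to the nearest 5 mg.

SCr = 169 / 88.4 = 1.912 mg/dL
CrCl = (140 − 40) × 75.4 / (72 × 1.912) = 7540.0 / 137.66 ≈ 54.8 mL/min
CrCl ≈ 55 mL/min → bracket 35–74 mL/min.
17% of 150 mg = 25.5 mg → 25 mg

25 mg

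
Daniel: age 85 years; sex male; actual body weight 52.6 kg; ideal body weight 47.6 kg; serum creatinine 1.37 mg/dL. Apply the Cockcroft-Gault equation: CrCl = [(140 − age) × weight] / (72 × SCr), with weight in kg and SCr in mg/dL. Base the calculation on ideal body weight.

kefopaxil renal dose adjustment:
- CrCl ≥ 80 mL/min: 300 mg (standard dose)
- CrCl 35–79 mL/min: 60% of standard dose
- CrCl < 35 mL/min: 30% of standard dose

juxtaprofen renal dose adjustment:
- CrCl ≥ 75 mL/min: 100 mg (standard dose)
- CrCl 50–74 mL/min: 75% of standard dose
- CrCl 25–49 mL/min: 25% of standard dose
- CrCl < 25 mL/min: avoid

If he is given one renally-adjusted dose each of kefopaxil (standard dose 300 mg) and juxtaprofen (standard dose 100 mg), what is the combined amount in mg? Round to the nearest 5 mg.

CrCl = (140 − 85) × 47.6 / (72 × 1.37) = 2618.0 / 98.64 ≈ 26.5 mL/min
CrCl ≈ 27 mL/min.
kefopaxil: < 35 mL/min → 30% of 300 mg = 90 mg.
juxtaprofen: 25–49 mL/min → 25% of 100 mg = 25 mg.
Total = 90 + 25 = 115 mg.

115 mg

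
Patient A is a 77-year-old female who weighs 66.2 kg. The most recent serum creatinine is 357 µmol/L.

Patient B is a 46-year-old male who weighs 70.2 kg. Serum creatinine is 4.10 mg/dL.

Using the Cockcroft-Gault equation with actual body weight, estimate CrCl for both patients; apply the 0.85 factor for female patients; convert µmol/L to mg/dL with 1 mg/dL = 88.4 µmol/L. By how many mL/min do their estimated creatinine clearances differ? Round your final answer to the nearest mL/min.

10 mL/min

Patient A: SCr = 357 / 88.4 = 4.038 mg/dL
Patient A: CrCl = (140 − 77) × 66.2 / (72 × 4.038) × 0.85 = 4170.6 / 290.74 × 0.85 ≈ 12.2 mL/min
Patient B: CrCl = (140 − 46) × 70.2 / (72 × 4.1) = 6598.8 / 295.20 ≈ 22.4 mL/min
|12.2 − 22.4| = 10.2 mL/min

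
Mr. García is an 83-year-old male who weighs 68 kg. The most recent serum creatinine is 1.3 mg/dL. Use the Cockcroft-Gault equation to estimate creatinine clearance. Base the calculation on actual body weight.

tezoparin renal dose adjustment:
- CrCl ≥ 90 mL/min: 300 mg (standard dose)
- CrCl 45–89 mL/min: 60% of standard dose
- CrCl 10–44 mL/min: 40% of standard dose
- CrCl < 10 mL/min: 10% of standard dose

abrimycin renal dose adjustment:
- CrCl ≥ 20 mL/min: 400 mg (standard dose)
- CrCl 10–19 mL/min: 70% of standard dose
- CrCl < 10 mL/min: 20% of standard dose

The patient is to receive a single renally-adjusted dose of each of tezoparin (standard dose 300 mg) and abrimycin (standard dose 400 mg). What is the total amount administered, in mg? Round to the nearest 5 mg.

520 mg

CrCl = (140 − 83) × 68 / (72 × 1.3) = 3876.0 / 93.60 ≈ 41.4 mL/min
CrCl ≈ 41 mL/min.
tezoparin: 10–44 mL/min → 40% of 300 mg = 120 mg.
abrimycin: ≥ 20 mL/min → 100% of 400 mg = 400 mg.
Total = 120 + 400 = 520 mg.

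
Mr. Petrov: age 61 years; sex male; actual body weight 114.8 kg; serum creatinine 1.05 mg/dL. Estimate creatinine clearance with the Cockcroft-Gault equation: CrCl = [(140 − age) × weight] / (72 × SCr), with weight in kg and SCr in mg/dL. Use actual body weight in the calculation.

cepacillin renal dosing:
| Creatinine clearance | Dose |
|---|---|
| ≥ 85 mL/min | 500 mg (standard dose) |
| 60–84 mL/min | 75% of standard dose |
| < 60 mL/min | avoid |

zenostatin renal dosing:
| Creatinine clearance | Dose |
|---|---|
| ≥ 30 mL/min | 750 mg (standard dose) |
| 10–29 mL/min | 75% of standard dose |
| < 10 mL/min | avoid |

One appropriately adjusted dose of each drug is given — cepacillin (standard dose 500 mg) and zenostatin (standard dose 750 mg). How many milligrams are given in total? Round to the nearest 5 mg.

1250 mg

CrCl = (140 − 61) × 114.8 / (72 × 1.05) = 9069.2 / 75.60 ≈ 120.0 mL/min
CrCl ≈ 120 mL/min.
cepacillin: ≥ 85 mL/min → 100% of 500 mg = 500 mg.
zenostatin: ≥ 30 mL/min → 100% of 750 mg = 750 mg.
Total = 500 + 750 = 1250 mg.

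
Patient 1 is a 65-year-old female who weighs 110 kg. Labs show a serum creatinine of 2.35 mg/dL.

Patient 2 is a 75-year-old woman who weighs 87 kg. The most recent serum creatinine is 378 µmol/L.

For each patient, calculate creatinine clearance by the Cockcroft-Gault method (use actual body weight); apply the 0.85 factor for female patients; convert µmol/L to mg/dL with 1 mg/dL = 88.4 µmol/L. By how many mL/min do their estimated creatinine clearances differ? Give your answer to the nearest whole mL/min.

26 mL/min

Patient 1: CrCl = (140 − 65) × 110 / (72 × 2.35) × 0.85 = 8250.0 / 169.20 × 0.85 ≈ 41.4 mL/min
Patient 2: SCr = 378 / 88.4 = 4.276 mg/dL
Patient 2: CrCl = (140 − 75) × 87 / (72 × 4.276) × 0.85 = 5655.0 / 307.87 × 0.85 ≈ 15.6 mL/min
|41.4 − 15.6| = 25.8 mL/min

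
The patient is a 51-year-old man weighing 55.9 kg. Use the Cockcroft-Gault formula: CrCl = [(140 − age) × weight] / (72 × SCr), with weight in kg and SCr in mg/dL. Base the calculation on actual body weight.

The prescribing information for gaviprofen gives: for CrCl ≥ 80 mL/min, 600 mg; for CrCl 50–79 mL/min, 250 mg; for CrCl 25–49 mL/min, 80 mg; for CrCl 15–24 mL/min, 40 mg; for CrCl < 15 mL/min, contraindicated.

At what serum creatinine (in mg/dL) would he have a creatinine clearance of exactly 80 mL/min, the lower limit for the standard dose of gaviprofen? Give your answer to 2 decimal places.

Standard dose requires CrCl ≥ 80 mL/min.
Set (140 − 51) × 55.9 / (72 × SCr) = 80
SCr = (140 − 51) × 55.9 / (72 × 80) = 0.864 mg/dL

0.86 mg/dL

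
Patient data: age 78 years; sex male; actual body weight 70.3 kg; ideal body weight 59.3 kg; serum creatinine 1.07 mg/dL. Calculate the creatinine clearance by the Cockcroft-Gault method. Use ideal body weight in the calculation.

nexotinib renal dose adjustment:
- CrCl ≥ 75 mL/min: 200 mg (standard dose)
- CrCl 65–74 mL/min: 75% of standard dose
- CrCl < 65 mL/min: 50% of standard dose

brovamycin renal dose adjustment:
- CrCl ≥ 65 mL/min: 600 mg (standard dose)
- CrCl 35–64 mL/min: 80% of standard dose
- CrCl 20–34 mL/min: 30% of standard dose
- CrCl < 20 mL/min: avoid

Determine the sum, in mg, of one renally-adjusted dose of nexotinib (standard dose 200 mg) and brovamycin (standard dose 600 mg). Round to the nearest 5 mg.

CrCl = (140 − 78) × 59.3 / (72 × 1.07) = 3676.6 / 77.04 ≈ 47.7 mL/min
CrCl ≈ 48 mL/min.
nexotinib: < 65 mL/min → 50% of 200 mg = 100 mg.
brovamycin: 35–64 mL/min → 80% of 600 mg = 480 mg.
Total = 100 + 480 = 580 mg.

580 mg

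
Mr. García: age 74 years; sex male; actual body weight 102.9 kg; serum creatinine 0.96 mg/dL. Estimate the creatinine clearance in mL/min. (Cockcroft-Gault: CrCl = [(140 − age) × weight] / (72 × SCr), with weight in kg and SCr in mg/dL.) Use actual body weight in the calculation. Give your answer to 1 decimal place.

98.3 mL/min

CrCl = (140 − 74) × 102.9 / (72 × 0.96) = 6791.4 / 69.12 ≈ 98.3 mL/min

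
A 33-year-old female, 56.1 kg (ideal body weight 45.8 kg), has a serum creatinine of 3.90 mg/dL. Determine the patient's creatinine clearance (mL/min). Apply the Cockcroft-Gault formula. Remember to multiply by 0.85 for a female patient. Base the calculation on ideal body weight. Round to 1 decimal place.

14.8 mL/min

CrCl = (140 − 33) × 45.8 / (72 × 3.9) × 0.85 = 4900.6 / 280.80 × 0.85 ≈ 14.8 mL/min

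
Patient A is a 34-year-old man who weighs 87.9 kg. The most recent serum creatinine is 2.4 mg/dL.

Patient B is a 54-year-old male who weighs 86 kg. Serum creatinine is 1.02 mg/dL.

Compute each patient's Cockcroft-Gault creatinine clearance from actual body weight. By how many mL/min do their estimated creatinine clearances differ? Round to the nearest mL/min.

47 mL/min

Patient A: CrCl = (140 − 34) × 87.9 / (72 × 2.4) = 9317.4 / 172.80 ≈ 53.9 mL/min
Patient B: CrCl = (140 − 54) × 86 / (72 × 1.02) = 7396.0 / 73.44 ≈ 100.7 mL/min
|53.9 − 100.7| = 46.8 mL/min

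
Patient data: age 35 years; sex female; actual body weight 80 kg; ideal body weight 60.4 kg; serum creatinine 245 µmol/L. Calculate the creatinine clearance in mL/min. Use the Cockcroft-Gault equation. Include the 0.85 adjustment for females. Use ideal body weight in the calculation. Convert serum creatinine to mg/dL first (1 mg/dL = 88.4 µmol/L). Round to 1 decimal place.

27.0 mL/min

SCr = 245 / 88.4 = 2.771 mg/dL
CrCl = (140 − 35) × 60.4 / (72 × 2.771) × 0.85 = 6342.0 / 199.51 × 0.85 ≈ 27.0 mL/min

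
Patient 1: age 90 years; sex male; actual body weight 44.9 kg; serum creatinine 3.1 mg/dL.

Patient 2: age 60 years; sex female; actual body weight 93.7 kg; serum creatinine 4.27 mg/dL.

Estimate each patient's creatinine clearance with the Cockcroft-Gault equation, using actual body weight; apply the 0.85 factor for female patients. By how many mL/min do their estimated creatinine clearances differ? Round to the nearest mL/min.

11 mL/min

Patient 1: CrCl = (140 − 90) × 44.9 / (72 × 3.1) = 2245.0 / 223.20 ≈ 10.1 mL/min
Patient 2: CrCl = (140 − 60) × 93.7 / (72 × 4.27) × 0.85 = 7496.0 / 307.44 × 0.85 ≈ 20.7 mL/min
|10.1 − 20.7| = 10.6 mL/min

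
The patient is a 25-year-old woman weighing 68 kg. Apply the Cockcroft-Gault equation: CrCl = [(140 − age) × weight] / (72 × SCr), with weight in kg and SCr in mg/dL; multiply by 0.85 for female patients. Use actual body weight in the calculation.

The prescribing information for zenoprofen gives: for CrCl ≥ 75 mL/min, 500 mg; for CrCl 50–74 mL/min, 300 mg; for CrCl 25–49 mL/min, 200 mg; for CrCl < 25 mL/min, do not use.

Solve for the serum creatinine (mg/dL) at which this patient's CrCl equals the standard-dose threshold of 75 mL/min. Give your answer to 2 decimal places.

Standard dose requires CrCl ≥ 75 mL/min.
Set (140 − 25) × 68 × 0.85 / (72 × SCr) = 75
SCr = (140 − 25) × 68 × 0.85 / (72 × 75) = 1.231 mg/dL

1.23 mg/dL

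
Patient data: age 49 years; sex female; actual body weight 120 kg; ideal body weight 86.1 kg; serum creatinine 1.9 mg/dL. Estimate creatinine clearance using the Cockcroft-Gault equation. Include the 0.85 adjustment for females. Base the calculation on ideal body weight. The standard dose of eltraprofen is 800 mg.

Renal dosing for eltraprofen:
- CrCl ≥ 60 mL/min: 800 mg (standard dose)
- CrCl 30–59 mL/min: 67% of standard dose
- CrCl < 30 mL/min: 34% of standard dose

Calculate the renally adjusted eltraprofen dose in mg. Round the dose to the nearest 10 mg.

540 mg

CrCl = (140 − 49) × 86.1 / (72 × 1.9) × 0.85 = 7835.1 / 136.80 × 0.85 ≈ 48.7 mL/min
CrCl ≈ 49 mL/min → bracket 30–59 mL/min.
67% of 800 mg = 536 mg → 540 mg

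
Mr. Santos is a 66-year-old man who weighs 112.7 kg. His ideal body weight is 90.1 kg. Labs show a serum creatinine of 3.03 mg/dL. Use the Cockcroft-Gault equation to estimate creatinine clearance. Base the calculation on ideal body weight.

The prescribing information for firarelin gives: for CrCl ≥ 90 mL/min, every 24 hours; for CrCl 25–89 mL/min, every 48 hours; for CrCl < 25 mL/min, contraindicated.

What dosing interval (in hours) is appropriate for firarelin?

CrCl = (140 − 66) × 90.1 / (72 × 3.03) = 6667.4 / 218.16 ≈ 30.6 mL/min
CrCl ≈ 31 mL/min → bracket 25–89 mL/min → every 48 hours.

every 48 hours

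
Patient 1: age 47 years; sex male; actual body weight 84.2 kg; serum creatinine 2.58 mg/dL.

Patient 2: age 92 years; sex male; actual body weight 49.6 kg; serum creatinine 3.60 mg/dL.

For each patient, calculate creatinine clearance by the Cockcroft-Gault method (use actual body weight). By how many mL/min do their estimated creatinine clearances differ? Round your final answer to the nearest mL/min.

33 mL/min

Patient 1: CrCl = (140 − 47) × 84.2 / (72 × 2.58) = 7830.6 / 185.76 ≈ 42.2 mL/min
Patient 2: CrCl = (140 − 92) × 49.6 / (72 × 3.6) = 2380.8 / 259.20 ≈ 9.2 mL/min
|42.2 − 9.2| = 33.0 mL/min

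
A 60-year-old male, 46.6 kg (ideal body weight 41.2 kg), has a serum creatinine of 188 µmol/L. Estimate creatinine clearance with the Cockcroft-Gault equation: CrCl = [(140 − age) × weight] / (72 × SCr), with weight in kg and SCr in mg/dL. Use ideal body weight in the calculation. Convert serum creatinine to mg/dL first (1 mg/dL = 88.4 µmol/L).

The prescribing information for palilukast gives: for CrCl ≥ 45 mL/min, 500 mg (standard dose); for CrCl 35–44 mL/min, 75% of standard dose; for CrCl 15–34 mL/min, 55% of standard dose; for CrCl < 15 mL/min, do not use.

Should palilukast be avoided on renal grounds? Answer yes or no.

SCr = 188 / 88.4 = 2.127 mg/dL
CrCl = (140 − 60) × 41.2 / (72 × 2.127) = 3296.0 / 153.14 ≈ 21.5 mL/min
CrCl ≈ 22 mL/min, which is ≥ 15 mL/min.

no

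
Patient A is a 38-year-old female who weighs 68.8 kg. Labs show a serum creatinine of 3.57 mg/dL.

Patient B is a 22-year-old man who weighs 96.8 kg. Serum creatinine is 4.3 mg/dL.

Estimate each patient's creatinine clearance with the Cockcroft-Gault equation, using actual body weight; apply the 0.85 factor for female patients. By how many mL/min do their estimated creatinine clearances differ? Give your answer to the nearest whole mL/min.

14 mL/min

Patient A: CrCl = (140 − 38) × 68.8 / (72 × 3.57) × 0.85 = 7017.6 / 257.04 × 0.85 ≈ 23.2 mL/min
Patient B: CrCl = (140 − 22) × 96.8 / (72 × 4.3) = 11422.4 / 309.60 ≈ 36.9 mL/min
|23.2 − 36.9| = 13.7 mL/min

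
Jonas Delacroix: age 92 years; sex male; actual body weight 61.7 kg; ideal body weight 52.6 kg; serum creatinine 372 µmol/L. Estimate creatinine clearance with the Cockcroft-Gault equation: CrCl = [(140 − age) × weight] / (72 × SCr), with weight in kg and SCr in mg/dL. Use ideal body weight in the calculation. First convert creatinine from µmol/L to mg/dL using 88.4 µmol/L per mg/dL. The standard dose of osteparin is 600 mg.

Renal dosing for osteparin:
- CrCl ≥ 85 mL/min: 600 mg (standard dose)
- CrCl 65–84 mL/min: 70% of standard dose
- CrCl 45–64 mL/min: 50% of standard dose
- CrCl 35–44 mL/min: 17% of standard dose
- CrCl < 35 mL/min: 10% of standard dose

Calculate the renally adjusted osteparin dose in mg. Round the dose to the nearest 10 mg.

60 mg

SCr = 372 / 88.4 = 4.208 mg/dL
CrCl = (140 − 92) × 52.6 / (72 × 4.208) = 2524.8 / 302.98 ≈ 8.3 mL/min
CrCl ≈ 8 mL/min → bracket < 35 mL/min.
10% of 600 mg = 60 mg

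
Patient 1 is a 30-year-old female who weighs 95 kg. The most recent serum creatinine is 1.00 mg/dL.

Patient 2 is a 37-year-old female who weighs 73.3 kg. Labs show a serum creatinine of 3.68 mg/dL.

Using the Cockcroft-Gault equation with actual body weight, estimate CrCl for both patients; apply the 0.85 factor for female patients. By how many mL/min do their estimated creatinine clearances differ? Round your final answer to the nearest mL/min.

Patient 1: CrCl = (140 − 30) × 95 / (72 × 1) × 0.85 = 10450.0 / 72.00 × 0.85 ≈ 123.4 mL/min
Patient 2: CrCl = (140 − 37) × 73.3 / (72 × 3.68) × 0.85 = 7549.9 / 264.96 × 0.85 ≈ 24.2 mL/min
|123.4 − 24.2| = 99.2 mL/min

99 mL/min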